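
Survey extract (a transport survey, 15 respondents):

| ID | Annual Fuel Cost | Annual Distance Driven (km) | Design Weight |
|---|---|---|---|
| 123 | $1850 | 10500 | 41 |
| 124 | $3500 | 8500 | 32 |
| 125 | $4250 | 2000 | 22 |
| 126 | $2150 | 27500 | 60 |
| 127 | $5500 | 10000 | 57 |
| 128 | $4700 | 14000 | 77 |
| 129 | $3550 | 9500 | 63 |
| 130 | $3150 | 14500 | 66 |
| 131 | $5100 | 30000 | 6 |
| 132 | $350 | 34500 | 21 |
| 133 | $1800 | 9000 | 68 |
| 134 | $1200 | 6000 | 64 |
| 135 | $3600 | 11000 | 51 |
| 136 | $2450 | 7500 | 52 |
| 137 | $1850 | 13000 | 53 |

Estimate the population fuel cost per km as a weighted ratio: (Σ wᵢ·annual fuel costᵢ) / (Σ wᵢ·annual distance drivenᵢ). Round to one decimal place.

0.2

Σ wᵢ·y = 2163500
Σ wᵢ·x = 9140500
Ratio = 2163500 / 9140500 = 0.23669384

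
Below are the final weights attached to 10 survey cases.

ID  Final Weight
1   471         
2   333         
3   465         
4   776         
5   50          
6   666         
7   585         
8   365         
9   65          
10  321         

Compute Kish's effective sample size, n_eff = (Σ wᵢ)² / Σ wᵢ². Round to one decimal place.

Σ wᵢ = 4097
Σ wᵢ² = 221841 + 110889 + 216225 + 602176 + 2500 + 443556 + 342225 + 133225 + 4225 + 103041 = 2179903
n_eff = 4097² / 2179903 = 16785409 / 2179903 = 7.7000715

7.7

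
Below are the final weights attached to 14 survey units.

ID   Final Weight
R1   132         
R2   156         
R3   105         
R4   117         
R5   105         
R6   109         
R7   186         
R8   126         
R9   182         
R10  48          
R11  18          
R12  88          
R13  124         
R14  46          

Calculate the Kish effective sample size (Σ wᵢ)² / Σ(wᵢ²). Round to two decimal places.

Σ wᵢ = 1542
Σ wᵢ² = 200840
n_eff = 1542² / 200840 = 2377764 / 200840 = 11.839096

11.84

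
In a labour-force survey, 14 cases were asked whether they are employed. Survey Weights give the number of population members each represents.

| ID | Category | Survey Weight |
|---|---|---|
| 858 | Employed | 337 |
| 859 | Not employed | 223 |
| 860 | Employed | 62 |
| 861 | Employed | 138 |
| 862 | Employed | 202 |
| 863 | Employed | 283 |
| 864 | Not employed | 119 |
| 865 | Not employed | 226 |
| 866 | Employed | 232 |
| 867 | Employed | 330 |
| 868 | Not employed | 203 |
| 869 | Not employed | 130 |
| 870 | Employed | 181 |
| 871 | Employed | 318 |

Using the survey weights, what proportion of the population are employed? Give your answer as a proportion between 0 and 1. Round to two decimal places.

0.70

Sum of weights for 'Employed' = 337 + 62 + 138 + 202 + 283 + 232 + 330 + 181 + 318 = 2083
Total weight = 2984
Weighted proportion = 2083 / 2984 = 0.6980563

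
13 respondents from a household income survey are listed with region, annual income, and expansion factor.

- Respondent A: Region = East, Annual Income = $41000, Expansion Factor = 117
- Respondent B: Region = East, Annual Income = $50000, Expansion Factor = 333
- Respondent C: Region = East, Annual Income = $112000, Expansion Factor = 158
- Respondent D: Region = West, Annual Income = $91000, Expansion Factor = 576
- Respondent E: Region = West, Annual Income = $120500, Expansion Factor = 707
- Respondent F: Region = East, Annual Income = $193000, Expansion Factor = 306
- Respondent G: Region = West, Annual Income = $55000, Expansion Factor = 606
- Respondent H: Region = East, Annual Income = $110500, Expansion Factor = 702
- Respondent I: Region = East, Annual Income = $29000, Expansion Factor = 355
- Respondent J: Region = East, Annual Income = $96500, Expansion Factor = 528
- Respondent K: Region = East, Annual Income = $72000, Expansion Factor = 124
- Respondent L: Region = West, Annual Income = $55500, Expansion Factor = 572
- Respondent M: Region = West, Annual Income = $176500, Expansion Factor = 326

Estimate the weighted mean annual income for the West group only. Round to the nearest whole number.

West rows: D, E, G, L, M
Weighted sum = 91000×576 + 120500×707 + 55000×606 + 55500×572 + 176500×326
  = 52416000 + 85193500 + 33330000 + 31746000 + 57539000 = 260224500
Sum of weights = 576 + 707 + 606 + 572 + 326 = 2787
Weighted mean = 260224500 / 2787 = 93370.829

93371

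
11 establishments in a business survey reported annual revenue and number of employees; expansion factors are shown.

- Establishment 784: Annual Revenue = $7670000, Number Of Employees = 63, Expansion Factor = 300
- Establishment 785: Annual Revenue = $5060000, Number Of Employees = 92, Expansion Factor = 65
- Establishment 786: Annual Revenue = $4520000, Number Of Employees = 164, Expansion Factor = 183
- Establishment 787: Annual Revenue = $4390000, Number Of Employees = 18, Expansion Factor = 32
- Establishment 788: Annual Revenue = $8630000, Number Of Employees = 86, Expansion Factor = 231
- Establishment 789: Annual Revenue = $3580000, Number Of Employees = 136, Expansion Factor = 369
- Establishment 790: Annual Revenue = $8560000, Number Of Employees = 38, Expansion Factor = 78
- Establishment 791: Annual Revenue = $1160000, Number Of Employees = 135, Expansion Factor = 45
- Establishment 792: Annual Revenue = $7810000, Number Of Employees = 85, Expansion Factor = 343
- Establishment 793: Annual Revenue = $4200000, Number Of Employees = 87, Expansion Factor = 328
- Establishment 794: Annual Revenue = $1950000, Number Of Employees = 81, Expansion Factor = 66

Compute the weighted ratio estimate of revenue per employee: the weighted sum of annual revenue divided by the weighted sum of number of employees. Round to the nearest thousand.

60000

Σ wᵢ·y = 7670000×300 + 5060000×65 + 4520000×183 + 4390000×32 + 8630000×231 + 3580000×369 + 8560000×78 + 1160000×45 + 7810000×343 + 4200000×328 + 1950000×66
  = 2301000000 + 328900000 + 827160000 + 140480000 + 1993530000 + 1321020000 + 667680000 + 52200000 + 2678830000 + 1377600000 + 128700000 = 11817100000
Σ wᵢ·x = 63×300 + 92×65 + 164×183 + 18×32 + 86×231 + 136×369 + 38×78 + 135×45 + 85×343 + 87×328 + 81×66
  = 18900 + 5980 + 30012 + 576 + 19866 + 50184 + 2964 + 6075 + 29155 + 28536 + 5346 = 197594
Ratio = 11817100000 / 197594 = 59804.954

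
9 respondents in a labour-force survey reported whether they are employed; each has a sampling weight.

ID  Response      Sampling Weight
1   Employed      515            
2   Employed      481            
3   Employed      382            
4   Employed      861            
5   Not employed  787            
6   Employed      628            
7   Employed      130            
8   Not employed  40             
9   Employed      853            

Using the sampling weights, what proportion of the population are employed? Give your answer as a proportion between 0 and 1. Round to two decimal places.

0.82

Sum of weights for 'Employed' = 515 + 481 + 382 + 861 + 628 + 130 + 853 = 3850
Total weight = 515 + 481 + 382 + 861 + 787 + 628 + 130 + 40 + 853 = 4677
Weighted proportion = 3850 / 4677 = 0.82317725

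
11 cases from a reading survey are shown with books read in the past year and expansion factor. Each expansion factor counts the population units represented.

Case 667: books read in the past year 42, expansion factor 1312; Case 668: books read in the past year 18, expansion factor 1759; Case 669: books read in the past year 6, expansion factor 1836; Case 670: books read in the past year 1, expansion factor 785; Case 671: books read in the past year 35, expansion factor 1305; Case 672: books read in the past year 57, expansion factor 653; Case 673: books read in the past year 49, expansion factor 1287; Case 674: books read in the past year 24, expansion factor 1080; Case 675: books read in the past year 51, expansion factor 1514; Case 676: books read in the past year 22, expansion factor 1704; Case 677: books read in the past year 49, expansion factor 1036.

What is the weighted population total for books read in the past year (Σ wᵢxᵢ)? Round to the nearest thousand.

436000

Weighted total = 42×1312 + 18×1759 + 6×1836 + 1×785 + 35×1305 + 57×653 + 49×1287 + 24×1080 + 51×1514 + 22×1704 + 49×1036
  = 55104 + 31662 + 11016 + 785 + 45675 + 37221 + 63063 + 25920 + 77214 + 37488 + 50764 = 435912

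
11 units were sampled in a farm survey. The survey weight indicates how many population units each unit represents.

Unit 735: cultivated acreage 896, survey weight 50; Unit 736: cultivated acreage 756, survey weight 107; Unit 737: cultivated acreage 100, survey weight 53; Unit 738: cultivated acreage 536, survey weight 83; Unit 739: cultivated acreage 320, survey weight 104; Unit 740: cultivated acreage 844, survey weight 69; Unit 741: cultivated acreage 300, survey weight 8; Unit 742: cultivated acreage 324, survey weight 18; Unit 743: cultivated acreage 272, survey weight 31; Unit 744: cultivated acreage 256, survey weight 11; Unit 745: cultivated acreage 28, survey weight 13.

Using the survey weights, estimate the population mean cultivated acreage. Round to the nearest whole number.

524

Weighted sum = 896×50 + 756×107 + 100×53 + 536×83 + 320×104 + 844×69 + 300×8 + 324×18 + 272×31 + 256×11 + 28×13
  = 44800 + 80892 + 5300 + 44488 + 33280 + 58236 + 2400 + 5832 + 8432 + 2816 + 364 = 286840
Sum of weights = 50 + 107 + 53 + 83 + 104 + 69 + 8 + 18 + 31 + 11 + 13 = 547
Weighted mean = 286840 / 547 = 524.38757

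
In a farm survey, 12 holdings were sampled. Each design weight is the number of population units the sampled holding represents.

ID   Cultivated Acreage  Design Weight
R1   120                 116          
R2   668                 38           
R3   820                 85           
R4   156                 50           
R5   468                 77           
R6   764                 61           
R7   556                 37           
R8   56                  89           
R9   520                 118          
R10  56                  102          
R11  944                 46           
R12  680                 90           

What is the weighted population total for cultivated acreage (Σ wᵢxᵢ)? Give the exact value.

Weighted total = 120×116 + 668×38 + 820×85 + 156×50 + 468×77 + 764×61 + 556×37 + 56×89 + 520×118 + 56×102 + 944×46 + 680×90
  = 13920 + 25384 + 69700 + 7800 + 36036 + 46604 + 20572 + 4984 + 61360 + 5712 + 43424 + 61200 = 396696

396696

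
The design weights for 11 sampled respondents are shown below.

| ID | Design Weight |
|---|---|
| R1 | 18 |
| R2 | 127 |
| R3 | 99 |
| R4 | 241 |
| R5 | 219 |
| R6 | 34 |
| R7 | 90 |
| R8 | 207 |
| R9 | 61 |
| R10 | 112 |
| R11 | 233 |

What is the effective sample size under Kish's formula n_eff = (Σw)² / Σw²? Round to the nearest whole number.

Σ wᵢ = 1441
Σ wᵢ² = 254955
n_eff = 1441² / 254955 = 2076481 / 254955 = 8.1445

8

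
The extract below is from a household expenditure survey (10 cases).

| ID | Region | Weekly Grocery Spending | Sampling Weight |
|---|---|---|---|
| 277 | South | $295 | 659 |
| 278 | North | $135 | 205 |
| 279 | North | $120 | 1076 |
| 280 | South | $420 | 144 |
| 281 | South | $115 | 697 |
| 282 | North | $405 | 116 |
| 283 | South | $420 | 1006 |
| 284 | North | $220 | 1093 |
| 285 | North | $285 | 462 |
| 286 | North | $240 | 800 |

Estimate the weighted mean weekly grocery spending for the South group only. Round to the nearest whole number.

South rows: 277, 280, 281, 283
Weighted sum = 757560
Sum of weights = 2506
Weighted mean = 757560 / 2506 = 302.29848

302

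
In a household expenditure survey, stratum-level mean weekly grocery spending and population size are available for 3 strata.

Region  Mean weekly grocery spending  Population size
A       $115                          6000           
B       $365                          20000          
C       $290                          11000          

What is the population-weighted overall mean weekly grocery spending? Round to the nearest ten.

300

Σ Nₕ·x̄ₕ = 115×6000 + 365×20000 + 290×11000
  = 690000 + 7300000 + 3190000 = 11180000
Σ Nₕ = 6000 + 20000 + 11000 = 37000
Overall mean = 11180000 / 37000 = 302.16216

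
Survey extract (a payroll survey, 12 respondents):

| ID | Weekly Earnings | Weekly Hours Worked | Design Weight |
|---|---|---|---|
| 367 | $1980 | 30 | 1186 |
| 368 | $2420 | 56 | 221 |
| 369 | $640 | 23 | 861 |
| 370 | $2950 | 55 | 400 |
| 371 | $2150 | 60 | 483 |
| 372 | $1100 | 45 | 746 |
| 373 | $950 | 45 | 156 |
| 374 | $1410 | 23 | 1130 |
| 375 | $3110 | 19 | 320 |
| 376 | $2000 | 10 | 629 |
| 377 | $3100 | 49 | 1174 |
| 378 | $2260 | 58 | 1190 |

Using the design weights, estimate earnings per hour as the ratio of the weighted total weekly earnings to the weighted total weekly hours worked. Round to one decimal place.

Σ wᵢ·y = 1980×1186 + 2420×221 + 640×861 + 2950×400 + 2150×483 + 1100×746 + 950×156 + 1410×1130 + 3110×320 + 2000×629 + 3100×1174 + 2260×1190
  = 2348280 + 534820 + 551040 + 1180000 + 1038450 + 820600 + 148200 + 1593300 + 995200 + 1258000 + 3639400 + 2689400 = 16796690
Σ wᵢ·x = 30×1186 + 56×221 + 23×861 + 55×400 + 60×483 + 45×746 + 45×156 + 23×1130 + 19×320 + 10×629 + 49×1174 + 58×1190
  = 324235
Ratio = 16796690 / 324235 = 51.804062

51.8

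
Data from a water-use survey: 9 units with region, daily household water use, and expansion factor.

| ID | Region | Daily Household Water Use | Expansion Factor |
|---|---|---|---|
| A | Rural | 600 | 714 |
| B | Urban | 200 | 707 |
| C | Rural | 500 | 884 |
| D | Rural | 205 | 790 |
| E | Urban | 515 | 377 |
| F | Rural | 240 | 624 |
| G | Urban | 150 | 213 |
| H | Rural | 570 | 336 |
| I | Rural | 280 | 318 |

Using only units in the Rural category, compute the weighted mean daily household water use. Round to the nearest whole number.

Rural rows: A, C, D, F, H, I
Weighted sum = 600×714 + 500×884 + 205×790 + 240×624 + 570×336 + 280×318
  = 428400 + 442000 + 161950 + 149760 + 191520 + 89040 = 1462670
Sum of weights = 3666
Weighted mean = 1462670 / 3666 = 398.98254

399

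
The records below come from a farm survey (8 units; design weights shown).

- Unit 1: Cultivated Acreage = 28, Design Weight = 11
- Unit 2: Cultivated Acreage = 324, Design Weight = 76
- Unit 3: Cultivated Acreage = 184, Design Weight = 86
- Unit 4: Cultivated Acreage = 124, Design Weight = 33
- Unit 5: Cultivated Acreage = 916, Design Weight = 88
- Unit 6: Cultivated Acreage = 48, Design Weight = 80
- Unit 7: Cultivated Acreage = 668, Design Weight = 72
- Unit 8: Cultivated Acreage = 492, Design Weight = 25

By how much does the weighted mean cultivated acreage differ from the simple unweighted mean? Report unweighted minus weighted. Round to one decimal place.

-54.7

Unweighted sum = 28 + 324 + 184 + 124 + 916 + 48 + 668 + 492 = 2784
Unweighted mean = 2784 / 8 = 348
Weighted sum = 28×11 + 324×76 + 184×86 + 124×33 + 916×88 + 48×80 + 668×72 + 492×25
  = 308 + 24624 + 15824 + 4092 + 80608 + 3840 + 48096 + 12300 = 189692
Sum of weights = 471
Weighted mean = 189692 / 471 = 402.7431
Difference (unweighted minus weighted) = -54.7431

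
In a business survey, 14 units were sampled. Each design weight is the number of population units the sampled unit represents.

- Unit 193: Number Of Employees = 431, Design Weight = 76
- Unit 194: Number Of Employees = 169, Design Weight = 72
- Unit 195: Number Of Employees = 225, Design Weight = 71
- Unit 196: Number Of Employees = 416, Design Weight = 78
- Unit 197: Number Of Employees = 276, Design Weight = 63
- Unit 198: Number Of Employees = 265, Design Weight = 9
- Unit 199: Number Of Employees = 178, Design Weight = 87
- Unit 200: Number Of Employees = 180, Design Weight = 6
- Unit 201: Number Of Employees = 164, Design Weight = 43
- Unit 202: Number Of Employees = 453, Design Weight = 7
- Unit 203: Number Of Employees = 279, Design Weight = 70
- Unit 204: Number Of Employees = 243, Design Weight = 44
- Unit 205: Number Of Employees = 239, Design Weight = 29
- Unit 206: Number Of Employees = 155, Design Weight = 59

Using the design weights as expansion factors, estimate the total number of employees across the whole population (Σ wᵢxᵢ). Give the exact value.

186207

Weighted total = 186207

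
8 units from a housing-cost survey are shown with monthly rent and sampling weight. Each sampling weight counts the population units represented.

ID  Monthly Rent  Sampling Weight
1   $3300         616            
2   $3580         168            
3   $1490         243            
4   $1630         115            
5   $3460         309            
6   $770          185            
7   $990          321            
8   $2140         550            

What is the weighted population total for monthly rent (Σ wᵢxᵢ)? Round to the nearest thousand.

5890000

Weighted total = 5890140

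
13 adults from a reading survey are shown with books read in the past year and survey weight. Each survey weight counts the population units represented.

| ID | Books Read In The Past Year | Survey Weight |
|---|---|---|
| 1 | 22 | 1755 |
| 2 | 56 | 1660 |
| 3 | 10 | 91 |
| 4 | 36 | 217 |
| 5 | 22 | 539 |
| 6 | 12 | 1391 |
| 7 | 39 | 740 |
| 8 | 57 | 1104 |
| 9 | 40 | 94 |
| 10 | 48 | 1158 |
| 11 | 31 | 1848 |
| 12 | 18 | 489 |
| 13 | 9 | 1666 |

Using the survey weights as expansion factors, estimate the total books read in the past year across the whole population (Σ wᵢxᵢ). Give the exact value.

401058

Weighted total = 401058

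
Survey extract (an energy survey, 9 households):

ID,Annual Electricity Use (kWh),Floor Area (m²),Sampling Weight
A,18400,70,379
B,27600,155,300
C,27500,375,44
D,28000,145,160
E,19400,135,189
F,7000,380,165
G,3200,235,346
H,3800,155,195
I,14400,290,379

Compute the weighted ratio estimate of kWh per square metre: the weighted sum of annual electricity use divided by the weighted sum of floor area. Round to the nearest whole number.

78

Σ wᵢ·y = 18400×379 + 27600×300 + 27500×44 + 28000×160 + 19400×189 + 7000×165 + 3200×346 + 3800×195 + 14400×379
  = 6973600 + 8280000 + 1210000 + 4480000 + 3666600 + 1155000 + 1107200 + 741000 + 5457600 = 33071000
Σ wᵢ·x = 70×379 + 155×300 + 375×44 + 145×160 + 135×189 + 380×165 + 235×346 + 155×195 + 290×379
  = 26530 + 46500 + 16500 + 23200 + 25515 + 62700 + 81310 + 30225 + 109910 = 422390
Ratio = 33071000 / 422390 = 78.294941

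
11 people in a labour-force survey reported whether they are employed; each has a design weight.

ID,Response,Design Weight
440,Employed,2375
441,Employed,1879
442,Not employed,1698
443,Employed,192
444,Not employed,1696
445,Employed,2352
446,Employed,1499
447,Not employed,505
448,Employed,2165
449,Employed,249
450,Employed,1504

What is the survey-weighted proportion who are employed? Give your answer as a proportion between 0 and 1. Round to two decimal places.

Sum of weights for 'Employed' = 2375 + 1879 + 192 + 2352 + 1499 + 2165 + 249 + 1504 = 12215
Total weight = 16114
Weighted proportion = 12215 / 16114 = 0.75803649

0.76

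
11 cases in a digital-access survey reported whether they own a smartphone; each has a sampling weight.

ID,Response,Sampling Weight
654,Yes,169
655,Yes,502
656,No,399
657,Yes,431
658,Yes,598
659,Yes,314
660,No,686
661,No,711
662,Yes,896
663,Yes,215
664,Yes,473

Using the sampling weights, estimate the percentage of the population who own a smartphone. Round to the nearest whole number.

67

Sum of weights for 'Yes' = 169 + 502 + 431 + 598 + 314 + 896 + 215 + 473 = 3598
Total weight = 169 + 502 + 399 + 431 + 598 + 314 + 686 + 711 + 896 + 215 + 473 = 5394
Weighted proportion = 3598 / 5394 = 0.66703745 → 66.703745%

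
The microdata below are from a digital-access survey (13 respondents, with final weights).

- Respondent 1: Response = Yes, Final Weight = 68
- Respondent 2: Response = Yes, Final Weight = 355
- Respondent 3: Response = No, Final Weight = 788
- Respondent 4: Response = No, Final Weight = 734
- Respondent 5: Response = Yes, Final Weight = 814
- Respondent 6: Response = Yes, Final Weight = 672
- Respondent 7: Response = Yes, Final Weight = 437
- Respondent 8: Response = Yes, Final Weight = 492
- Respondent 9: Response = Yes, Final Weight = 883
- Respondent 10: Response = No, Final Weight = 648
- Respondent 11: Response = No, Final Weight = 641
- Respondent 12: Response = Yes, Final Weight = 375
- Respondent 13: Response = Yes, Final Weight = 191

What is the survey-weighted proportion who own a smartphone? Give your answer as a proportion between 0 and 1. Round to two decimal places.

0.60

Sum of weights for 'Yes' = 68 + 355 + 814 + 672 + 437 + 492 + 883 + 375 + 191 = 4287
Total weight = 7098
Weighted proportion = 4287 / 7098 = 0.60397295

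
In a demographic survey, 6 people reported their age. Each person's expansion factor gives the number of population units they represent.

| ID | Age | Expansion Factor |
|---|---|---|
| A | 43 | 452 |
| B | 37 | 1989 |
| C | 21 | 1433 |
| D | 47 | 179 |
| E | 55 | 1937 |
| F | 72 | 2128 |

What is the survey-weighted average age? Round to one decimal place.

Weighted sum = 43×452 + 37×1989 + 21×1433 + 47×179 + 55×1937 + 72×2128
  = 19436 + 73593 + 30093 + 8413 + 106535 + 153216 = 391286
Sum of weights = 452 + 1989 + 1433 + 179 + 1937 + 2128 = 8118
Weighted mean = 391286 / 8118 = 48.199803

48.2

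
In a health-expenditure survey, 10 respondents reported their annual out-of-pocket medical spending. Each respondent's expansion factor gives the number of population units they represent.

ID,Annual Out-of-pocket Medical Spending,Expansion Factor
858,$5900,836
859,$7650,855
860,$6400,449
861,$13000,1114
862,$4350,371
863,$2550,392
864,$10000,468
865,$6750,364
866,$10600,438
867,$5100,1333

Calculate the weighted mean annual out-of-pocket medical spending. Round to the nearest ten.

7560

Weighted sum = 5900×836 + 7650×855 + 6400×449 + 13000×1114 + 4350×371 + 2550×392 + 10000×468 + 6750×364 + 10600×438 + 5100×1333
  = 50020300
Sum of weights = 836 + 855 + 449 + 1114 + 371 + 392 + 468 + 364 + 438 + 1333 = 6620
Weighted mean = 50020300 / 6620 = 7555.9366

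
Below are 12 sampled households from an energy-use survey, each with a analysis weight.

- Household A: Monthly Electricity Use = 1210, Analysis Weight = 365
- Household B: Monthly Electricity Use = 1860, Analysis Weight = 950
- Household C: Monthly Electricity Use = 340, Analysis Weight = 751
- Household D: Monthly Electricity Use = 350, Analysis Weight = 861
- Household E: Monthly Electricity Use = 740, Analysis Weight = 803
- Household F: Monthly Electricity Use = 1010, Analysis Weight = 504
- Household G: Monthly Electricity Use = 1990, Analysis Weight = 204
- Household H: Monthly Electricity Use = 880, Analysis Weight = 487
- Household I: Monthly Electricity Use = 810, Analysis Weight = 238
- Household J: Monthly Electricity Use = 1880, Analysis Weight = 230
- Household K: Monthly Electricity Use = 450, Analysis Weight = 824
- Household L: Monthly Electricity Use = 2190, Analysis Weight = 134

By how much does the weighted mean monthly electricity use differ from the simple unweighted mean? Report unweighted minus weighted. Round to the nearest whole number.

Unweighted sum = 1210 + 1860 + 340 + 350 + 740 + 1010 + 1990 + 880 + 810 + 1880 + 450 + 2190 = 13710
Unweighted mean = 13710 / 12 = 1142.5
Weighted sum = 1210×365 + 1860×950 + 340×751 + 350×861 + 740×803 + 1010×504 + 1990×204 + 880×487 + 810×238 + 1880×230 + 450×824 + 2190×134
  = 441650 + 1767000 + 255340 + 301350 + 594220 + 509040 + 405960 + 428560 + 192780 + 432400 + 370800 + 293460 = 5992560
Sum of weights = 365 + 950 + 751 + 861 + 803 + 504 + 204 + 487 + 238 + 230 + 824 + 134 = 6351
Weighted mean = 5992560 / 6351 = 943.56164
Difference (unweighted minus weighted) = 198.93836

199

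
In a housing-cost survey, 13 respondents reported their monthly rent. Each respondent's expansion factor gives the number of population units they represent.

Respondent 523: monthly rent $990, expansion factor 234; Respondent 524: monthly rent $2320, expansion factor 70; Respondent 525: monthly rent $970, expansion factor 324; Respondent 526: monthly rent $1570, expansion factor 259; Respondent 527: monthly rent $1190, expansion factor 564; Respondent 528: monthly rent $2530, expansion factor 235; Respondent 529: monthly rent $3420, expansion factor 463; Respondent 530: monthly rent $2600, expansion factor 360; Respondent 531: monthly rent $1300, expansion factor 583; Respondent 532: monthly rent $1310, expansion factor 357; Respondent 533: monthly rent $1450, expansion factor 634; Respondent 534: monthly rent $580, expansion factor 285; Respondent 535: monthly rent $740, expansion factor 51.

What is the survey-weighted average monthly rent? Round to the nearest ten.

1640

Weighted sum = 7248050
Sum of weights = 4419
Weighted mean = 7248050 / 4419 = 1640.2014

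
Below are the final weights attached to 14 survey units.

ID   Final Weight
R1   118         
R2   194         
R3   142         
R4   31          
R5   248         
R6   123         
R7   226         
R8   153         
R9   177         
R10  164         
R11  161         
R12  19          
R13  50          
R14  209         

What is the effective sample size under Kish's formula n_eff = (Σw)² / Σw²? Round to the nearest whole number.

11

Σ wᵢ = 2015
Σ wᵢ² = 354491
n_eff = 2015² / 354491 = 4060225 / 354491 = 11.453676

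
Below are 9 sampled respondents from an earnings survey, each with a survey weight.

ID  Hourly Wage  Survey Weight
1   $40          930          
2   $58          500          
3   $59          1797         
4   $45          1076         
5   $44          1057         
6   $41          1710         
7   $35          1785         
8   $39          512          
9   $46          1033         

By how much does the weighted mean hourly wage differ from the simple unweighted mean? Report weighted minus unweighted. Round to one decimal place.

Unweighted sum = 40 + 58 + 59 + 45 + 44 + 41 + 35 + 39 + 46 = 407
Unweighted mean = 407 / 9 = 45.222222
Weighted sum = 40×930 + 58×500 + 59×1797 + 45×1076 + 44×1057 + 41×1710 + 35×1785 + 39×512 + 46×1033
  = 37200 + 29000 + 106023 + 48420 + 46508 + 70110 + 62475 + 19968 + 47518 = 467222
Sum of weights = 930 + 500 + 1797 + 1076 + 1057 + 1710 + 1785 + 512 + 1033 = 10400
Weighted mean = 467222 / 10400 = 44.925192
Difference (weighted minus unweighted) = -0.29702991

-0.3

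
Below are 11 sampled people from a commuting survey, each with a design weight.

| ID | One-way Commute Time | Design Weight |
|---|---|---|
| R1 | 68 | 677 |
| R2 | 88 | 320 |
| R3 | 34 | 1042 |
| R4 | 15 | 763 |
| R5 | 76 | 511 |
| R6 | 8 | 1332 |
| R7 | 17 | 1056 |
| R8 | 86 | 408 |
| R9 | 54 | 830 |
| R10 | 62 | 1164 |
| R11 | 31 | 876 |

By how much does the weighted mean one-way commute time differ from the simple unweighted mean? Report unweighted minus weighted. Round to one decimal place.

8.0

Unweighted sum = 68 + 88 + 34 + 15 + 76 + 8 + 17 + 86 + 54 + 62 + 31 = 539
Unweighted mean = 539 / 11 = 49
Weighted sum = 68×677 + 88×320 + 34×1042 + 15×763 + 76×511 + 8×1332 + 17×1056 + 86×408 + 54×830 + 62×1164 + 31×876
  = 46036 + 28160 + 35428 + 11445 + 38836 + 10656 + 17952 + 35088 + 44820 + 72168 + 27156 = 367745
Sum of weights = 677 + 320 + 1042 + 763 + 511 + 1332 + 1056 + 408 + 830 + 1164 + 876 = 8979
Weighted mean = 367745 / 8979 = 40.95612
Difference (unweighted minus weighted) = 8.0438802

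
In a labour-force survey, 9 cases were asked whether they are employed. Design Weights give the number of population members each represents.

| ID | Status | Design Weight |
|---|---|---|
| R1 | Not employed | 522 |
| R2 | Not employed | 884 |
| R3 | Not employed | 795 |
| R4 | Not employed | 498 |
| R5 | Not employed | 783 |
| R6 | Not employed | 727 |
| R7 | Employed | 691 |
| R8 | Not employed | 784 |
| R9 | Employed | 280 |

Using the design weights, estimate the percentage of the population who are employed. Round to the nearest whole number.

16

Sum of weights for 'Employed' = 691 + 280 = 971
Total weight = 5964
Weighted proportion = 971 / 5964 = 0.16281019 → 16.281019%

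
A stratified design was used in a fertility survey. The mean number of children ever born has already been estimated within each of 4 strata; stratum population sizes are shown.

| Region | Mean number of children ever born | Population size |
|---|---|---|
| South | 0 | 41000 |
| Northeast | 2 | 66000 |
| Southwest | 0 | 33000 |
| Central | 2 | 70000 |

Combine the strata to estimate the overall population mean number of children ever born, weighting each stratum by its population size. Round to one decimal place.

1.3

Σ Nₕ·x̄ₕ = 272000
Σ Nₕ = 41000 + 66000 + 33000 + 70000 = 210000
Overall mean = 272000 / 210000 = 1.2952381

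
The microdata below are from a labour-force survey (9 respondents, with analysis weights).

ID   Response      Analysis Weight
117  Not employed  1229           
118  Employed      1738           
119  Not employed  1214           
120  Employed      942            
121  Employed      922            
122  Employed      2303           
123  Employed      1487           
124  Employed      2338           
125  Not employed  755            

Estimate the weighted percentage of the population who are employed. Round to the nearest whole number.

Sum of weights for 'Employed' = 1738 + 942 + 922 + 2303 + 1487 + 2338 = 9730
Total weight = 1229 + 1738 + 1214 + 942 + 922 + 2303 + 1487 + 2338 + 755 = 12928
Weighted proportion = 9730 / 12928 = 0.75262995 → 75.262995%

75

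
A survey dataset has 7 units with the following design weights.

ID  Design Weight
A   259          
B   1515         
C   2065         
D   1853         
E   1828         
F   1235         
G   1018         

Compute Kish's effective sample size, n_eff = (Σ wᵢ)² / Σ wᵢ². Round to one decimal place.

6.0

Σ wᵢ = 9773
Σ wᵢ² = 67081 + 2295225 + 4264225 + 3433609 + 3341584 + 1525225 + 1036324 = 15963273
n_eff = 9773² / 15963273 = 95511529 / 15963273 = 5.9832046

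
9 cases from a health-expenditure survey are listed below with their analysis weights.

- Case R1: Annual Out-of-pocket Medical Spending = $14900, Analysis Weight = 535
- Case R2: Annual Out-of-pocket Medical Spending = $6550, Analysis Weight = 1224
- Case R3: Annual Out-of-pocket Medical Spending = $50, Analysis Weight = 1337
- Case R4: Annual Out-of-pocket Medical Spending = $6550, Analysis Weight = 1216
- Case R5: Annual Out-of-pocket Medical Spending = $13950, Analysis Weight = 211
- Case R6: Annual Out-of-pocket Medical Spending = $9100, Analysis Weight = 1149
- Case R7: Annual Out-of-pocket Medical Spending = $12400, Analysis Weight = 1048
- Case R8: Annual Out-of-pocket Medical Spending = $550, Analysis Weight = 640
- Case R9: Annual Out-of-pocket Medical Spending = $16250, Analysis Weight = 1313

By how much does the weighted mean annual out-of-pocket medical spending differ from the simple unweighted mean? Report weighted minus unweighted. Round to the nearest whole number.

Unweighted sum = 14900 + 6550 + 50 + 6550 + 13950 + 9100 + 12400 + 550 + 16250 = 80300
Unweighted mean = 80300 / 9 = 8922.2222
Weighted sum = 14900×535 + 6550×1224 + 50×1337 + 6550×1216 + 13950×211 + 9100×1149 + 12400×1048 + 550×640 + 16250×1313
  = 7971500 + 8017200 + 66850 + 7964800 + 2943450 + 10455900 + 12995200 + 352000 + 21336250 = 72103150
Sum of weights = 535 + 1224 + 1337 + 1216 + 211 + 1149 + 1048 + 640 + 1313 = 8673
Weighted mean = 72103150 / 8673 = 8313.519
Difference (weighted minus unweighted) = -608.70326

-609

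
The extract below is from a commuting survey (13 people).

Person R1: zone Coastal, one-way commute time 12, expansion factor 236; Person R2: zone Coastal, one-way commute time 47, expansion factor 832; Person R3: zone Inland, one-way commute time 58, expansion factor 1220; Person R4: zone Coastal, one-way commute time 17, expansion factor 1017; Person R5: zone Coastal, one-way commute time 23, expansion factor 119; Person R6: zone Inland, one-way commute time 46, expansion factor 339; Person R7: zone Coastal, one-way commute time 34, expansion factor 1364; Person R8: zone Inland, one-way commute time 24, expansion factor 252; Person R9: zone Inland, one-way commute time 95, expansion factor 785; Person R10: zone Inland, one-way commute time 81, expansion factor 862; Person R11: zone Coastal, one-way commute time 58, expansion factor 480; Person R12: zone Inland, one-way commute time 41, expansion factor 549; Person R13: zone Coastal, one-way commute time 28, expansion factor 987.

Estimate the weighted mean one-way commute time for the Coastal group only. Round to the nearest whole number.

33

Coastal rows: R1, R2, R4, R5, R7, R11, R13
Weighted sum = 12×236 + 47×832 + 17×1017 + 23×119 + 34×1364 + 58×480 + 28×987
  = 2832 + 39104 + 17289 + 2737 + 46376 + 27840 + 27636 = 163814
Sum of weights = 236 + 832 + 1017 + 119 + 1364 + 480 + 987 = 5035
Weighted mean = 163814 / 5035 = 32.535055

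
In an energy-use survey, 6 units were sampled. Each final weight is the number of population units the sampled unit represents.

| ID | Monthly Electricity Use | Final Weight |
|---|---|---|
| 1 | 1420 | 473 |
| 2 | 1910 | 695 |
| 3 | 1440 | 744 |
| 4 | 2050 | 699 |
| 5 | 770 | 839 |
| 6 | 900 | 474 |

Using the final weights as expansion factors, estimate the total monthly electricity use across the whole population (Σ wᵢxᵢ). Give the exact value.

5576050

Weighted total = 1420×473 + 1910×695 + 1440×744 + 2050×699 + 770×839 + 900×474
  = 671660 + 1327450 + 1071360 + 1432950 + 646030 + 426600 = 5576050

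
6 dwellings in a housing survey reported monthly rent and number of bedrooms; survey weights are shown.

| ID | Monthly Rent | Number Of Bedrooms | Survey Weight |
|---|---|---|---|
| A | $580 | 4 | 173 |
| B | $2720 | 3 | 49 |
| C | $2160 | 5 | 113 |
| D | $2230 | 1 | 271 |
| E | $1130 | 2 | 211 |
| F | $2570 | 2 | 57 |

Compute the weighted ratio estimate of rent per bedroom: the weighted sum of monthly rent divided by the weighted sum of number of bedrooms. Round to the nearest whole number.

663

Σ wᵢ·y = 1466950
Σ wᵢ·x = 4×173 + 3×49 + 5×113 + 1×271 + 2×211 + 2×57
  = 692 + 147 + 565 + 271 + 422 + 114 = 2211
Ratio = 1466950 / 2211 = 663.47806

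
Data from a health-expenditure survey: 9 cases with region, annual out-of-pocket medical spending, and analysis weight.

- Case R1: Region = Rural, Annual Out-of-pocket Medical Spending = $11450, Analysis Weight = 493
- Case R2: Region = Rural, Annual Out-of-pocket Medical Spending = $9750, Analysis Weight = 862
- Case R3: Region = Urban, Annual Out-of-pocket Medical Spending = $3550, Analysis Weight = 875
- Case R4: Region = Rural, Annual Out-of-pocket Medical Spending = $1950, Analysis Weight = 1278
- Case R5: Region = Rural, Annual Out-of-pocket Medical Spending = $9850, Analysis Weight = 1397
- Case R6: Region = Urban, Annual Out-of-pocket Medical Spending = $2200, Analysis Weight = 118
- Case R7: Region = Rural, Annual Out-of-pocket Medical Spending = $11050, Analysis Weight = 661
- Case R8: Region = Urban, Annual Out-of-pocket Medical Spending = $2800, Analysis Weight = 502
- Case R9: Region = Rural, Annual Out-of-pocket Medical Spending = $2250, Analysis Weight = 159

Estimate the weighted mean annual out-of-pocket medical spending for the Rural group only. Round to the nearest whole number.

7828

Rural rows: R1, R2, R4, R5, R7, R9
Weighted sum = 11450×493 + 9750×862 + 1950×1278 + 9850×1397 + 11050×661 + 2250×159
  = 37963700
Sum of weights = 493 + 862 + 1278 + 1397 + 661 + 159 = 4850
Weighted mean = 37963700 / 4850 = 7827.567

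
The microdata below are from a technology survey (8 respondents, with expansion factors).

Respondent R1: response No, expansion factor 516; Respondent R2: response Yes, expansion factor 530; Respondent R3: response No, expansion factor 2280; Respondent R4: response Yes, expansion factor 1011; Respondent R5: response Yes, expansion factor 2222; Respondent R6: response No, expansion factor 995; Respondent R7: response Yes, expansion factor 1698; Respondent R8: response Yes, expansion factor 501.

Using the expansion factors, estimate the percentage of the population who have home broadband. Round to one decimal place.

61.1

Sum of weights for 'Yes' = 530 + 1011 + 2222 + 1698 + 501 = 5962
Total weight = 516 + 530 + 2280 + 1011 + 2222 + 995 + 1698 + 501 = 9753
Weighted proportion = 5962 / 9753 = 0.61129909 → 61.129909%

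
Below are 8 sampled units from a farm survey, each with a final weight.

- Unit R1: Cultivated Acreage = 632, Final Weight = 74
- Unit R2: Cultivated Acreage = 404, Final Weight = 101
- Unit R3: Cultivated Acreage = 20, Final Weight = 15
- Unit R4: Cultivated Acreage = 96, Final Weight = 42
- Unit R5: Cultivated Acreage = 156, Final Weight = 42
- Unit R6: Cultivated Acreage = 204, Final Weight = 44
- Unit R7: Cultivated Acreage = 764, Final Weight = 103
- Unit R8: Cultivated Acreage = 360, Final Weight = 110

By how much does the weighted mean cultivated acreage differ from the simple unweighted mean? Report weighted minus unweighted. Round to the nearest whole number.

96

Unweighted sum = 632 + 404 + 20 + 96 + 156 + 204 + 764 + 360 = 2636
Unweighted mean = 2636 / 8 = 329.5
Weighted sum = 632×74 + 404×101 + 20×15 + 96×42 + 156×42 + 204×44 + 764×103 + 360×110
  = 46768 + 40804 + 300 + 4032 + 6552 + 8976 + 78692 + 39600 = 225724
Sum of weights = 74 + 101 + 15 + 42 + 42 + 44 + 103 + 110 = 531
Weighted mean = 225724 / 531 = 425.09228
Difference (weighted minus unweighted) = 95.592279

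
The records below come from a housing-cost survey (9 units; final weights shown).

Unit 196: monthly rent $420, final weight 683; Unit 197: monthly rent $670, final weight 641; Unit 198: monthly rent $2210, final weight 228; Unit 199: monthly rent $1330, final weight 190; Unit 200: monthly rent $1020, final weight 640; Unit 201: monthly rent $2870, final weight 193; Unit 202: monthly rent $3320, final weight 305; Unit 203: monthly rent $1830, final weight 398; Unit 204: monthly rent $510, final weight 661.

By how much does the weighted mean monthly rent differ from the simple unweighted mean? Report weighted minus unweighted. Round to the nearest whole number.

-368

Unweighted sum = 420 + 670 + 2210 + 1330 + 1020 + 2870 + 3320 + 1830 + 510 = 14180
Unweighted mean = 14180 / 9 = 1575.5556
Weighted sum = 420×683 + 670×641 + 2210×228 + 1330×190 + 1020×640 + 2870×193 + 3320×305 + 1830×398 + 510×661
  = 286860 + 429470 + 503880 + 252700 + 652800 + 553910 + 1012600 + 728340 + 337110 = 4757670
Sum of weights = 683 + 641 + 228 + 190 + 640 + 193 + 305 + 398 + 661 = 3939
Weighted mean = 4757670 / 3939 = 1207.837
Difference (weighted minus unweighted) = -367.71854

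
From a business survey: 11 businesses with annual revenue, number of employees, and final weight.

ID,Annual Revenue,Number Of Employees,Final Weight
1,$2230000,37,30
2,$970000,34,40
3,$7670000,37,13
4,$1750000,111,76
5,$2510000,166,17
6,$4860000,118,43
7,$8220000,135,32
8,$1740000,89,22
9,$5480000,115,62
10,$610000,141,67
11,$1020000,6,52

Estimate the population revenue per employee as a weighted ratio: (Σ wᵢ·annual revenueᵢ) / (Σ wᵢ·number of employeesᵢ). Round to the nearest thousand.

Σ wᵢ·y = 2230000×30 + 970000×40 + 7670000×13 + 1750000×76 + 2510000×17 + 4860000×43 + 8220000×32 + 1740000×22 + 5480000×62 + 610000×67 + 1020000×52
  = 66900000 + 38800000 + 99710000 + 133000000 + 42670000 + 208980000 + 263040000 + 38280000 + 339760000 + 40870000 + 53040000 = 1325050000
Σ wᵢ·x = 42450
Ratio = 1325050000 / 42450 = 31214.37

31000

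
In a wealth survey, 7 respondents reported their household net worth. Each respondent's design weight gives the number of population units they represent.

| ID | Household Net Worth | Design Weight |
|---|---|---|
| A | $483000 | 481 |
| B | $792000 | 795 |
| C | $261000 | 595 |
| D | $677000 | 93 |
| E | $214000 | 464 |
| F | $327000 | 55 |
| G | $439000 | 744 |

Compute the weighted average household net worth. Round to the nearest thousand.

Weighted sum = 483000×481 + 792000×795 + 261000×595 + 677000×93 + 214000×464 + 327000×55 + 439000×744
  = 232323000 + 629640000 + 155295000 + 62961000 + 99296000 + 17985000 + 326616000 = 1524116000
Sum of weights = 481 + 795 + 595 + 93 + 464 + 55 + 744 = 3227
Weighted mean = 1524116000 / 3227 = 472301.21

472000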